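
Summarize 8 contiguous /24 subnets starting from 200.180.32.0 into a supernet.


Original prefix: /24
Number of subnets: 8 = 2^3
New prefix = 24 - 3 = 21
Supernet: 200.180.32.0/21


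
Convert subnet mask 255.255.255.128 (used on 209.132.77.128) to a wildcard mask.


Subnet mask: 255.255.255.128
Wildcard = 255.255.255.255 - subnet mask
255 - 255 = 0
255 - 255 = 0
255 - 255 = 0
255 - 128 = 127
Wildcard: 0.0.0.127


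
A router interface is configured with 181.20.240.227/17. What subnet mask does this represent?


/17 means 17 network bits, 15 host bits
Binary: 11111111111111111000000000000000
Mask: 255.255.128.0


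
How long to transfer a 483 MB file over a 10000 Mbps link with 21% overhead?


Effective throughput = 10000 * (1 - 21/100) = 7900 Mbps
File size in Mb = 483 * 8 = 3864 Mb
Time = 3864 / 7900
Time = 0.4891 seconds


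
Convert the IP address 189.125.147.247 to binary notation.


189 = 10111101
125 = 01111101
147 = 10010011
247 = 11110111
Binary: 10111101.01111101.10010011.11110111


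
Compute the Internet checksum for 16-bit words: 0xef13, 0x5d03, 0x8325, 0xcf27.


Sum all words (with carry folding):
+ 0xef13 = 0xef13
+ 0x5d03 = 0x4c17
+ 0x8325 = 0xcf3c
+ 0xcf27 = 0x9e64
One's complement: ~0x9e64
Checksum = 0x619b


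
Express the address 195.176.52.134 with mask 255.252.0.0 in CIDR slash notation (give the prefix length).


Binary: 11111111.11111100.00000000.00000000
Count leading 1s
Prefix: /14


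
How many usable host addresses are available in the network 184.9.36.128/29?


Host bits = 32 - 29 = 3
Total addresses = 2^3 = 8
Usable = total - 2 (network and broadcast)
Usable hosts: 6


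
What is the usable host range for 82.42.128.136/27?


Network: 82.42.128.128
Broadcast: 82.42.128.159
First usable = network + 1
Last usable = broadcast - 1
Range: 82.42.128.129 to 82.42.128.158


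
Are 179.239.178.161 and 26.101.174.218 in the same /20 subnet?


Mask: 255.255.240.0
179.239.178.161 AND mask = 179.239.176.0
26.101.174.218 AND mask = 26.101.160.0
No, different subnets (179.239.176.0 vs 26.101.160.0)


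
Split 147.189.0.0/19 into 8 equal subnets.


New prefix = 19 + 3 = 22
Each subnet has 1024 addresses
  147.189.0.0/22
  147.189.4.0/22
  147.189.8.0/22
  147.189.12.0/22
  147.189.16.0/22
  147.189.20.0/22
  147.189.24.0/22
  147.189.28.0/22
Subnets: 147.189.0.0/22, 147.189.4.0/22, 147.189.8.0/22, 147.189.12.0/22, 147.189.16.0/22, 147.189.20.0/22, 147.189.24.0/22, 147.189.28.0/22


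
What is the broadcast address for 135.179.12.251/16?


Network: 135.179.0.0/16
Host bits = 16
Set all host bits to 1:
Broadcast: 135.179.255.255


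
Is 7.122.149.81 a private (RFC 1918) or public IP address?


RFC 1918 private ranges:
  10.0.0.0/8 (10.0.0.0 - 10.255.255.255)
  172.16.0.0/12 (172.16.0.0 - 172.31.255.255)
  192.168.0.0/16 (192.168.0.0 - 192.168.255.255)
Public (not in any RFC 1918 range)


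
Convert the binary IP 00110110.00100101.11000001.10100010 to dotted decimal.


00110110 = 54
00100101 = 37
11000001 = 193
10100010 = 162
IP: 54.37.193.162


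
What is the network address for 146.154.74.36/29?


IP:   10010010.10011010.01001010.00100100
Mask: 11111111.11111111.11111111.11111000
AND operation:
Net:  10010010.10011010.01001010.00100000
Network: 146.154.74.32/29


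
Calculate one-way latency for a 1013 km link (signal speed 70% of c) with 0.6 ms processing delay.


Speed = 0.7 * 3e5 km/s = 210000 km/s
Propagation delay = 1013 / 210000 = 0.0048 s = 4.8238 ms
Processing delay = 0.6 ms
Total one-way latency = 5.4238 ms


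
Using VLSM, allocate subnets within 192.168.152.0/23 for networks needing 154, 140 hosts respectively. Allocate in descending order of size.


154 hosts -> /24 (254 usable): 192.168.152.0/24
140 hosts -> /24 (254 usable): 192.168.153.0/24
Allocation: 192.168.152.0/24 (154 hosts, 254 usable); 192.168.153.0/24 (140 hosts, 254 usable)


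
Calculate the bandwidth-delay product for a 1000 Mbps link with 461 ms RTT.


BDP = bandwidth * RTT
= 1000 Mbps * 461 ms
= 1000 * 1e6 * 461 / 1000 bits
= 461000000 bits
= 57625000 bytes
= 56274.4141 KB
BDP = 461000000 bits (57625000 bytes)


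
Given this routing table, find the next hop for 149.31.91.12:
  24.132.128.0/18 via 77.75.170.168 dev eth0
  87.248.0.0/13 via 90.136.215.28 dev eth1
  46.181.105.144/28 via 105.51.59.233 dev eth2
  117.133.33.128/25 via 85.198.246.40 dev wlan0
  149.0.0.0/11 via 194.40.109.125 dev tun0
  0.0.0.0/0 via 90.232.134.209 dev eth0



Longest prefix match for 149.31.91.12:
  /18 24.132.128.0: no
  /13 87.248.0.0: no
  /28 46.181.105.144: no
  /25 117.133.33.128: no
  /11 149.0.0.0: MATCH
  /0 0.0.0.0: MATCH
Selected: next-hop 194.40.109.125 via tun0 (matched /11)


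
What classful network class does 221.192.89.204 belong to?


First octet: 221
Binary: 11011101
110xxxxx -> Class C (192-223)
Class C, default mask 255.255.255.0 (/24)


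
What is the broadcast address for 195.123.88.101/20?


Network: 195.123.80.0/20
Host bits = 12
Set all host bits to 1:
Broadcast: 195.123.95.255


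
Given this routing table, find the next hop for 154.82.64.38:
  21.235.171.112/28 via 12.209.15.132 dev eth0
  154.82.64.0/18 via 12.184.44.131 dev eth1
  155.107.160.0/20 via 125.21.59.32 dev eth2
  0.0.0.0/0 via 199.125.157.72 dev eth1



Longest prefix match for 154.82.64.38:
  /28 21.235.171.112: no
  /18 154.82.64.0: MATCH
  /20 155.107.160.0: no
  /0 0.0.0.0: MATCH
Selected: next-hop 12.184.44.131 via eth1 (matched /18)


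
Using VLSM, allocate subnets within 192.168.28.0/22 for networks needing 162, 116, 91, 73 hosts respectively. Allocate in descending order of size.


162 hosts -> /24 (254 usable): 192.168.28.0/24
116 hosts -> /25 (126 usable): 192.168.29.0/25
91 hosts -> /25 (126 usable): 192.168.29.128/25
73 hosts -> /25 (126 usable): 192.168.30.0/25
Allocation: 192.168.28.0/24 (162 hosts, 254 usable); 192.168.29.0/25 (116 hosts, 126 usable); 192.168.29.128/25 (91 hosts, 126 usable); 192.168.30.0/25 (73 hosts, 126 usable)


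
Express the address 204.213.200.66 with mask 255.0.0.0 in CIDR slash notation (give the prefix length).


Binary: 11111111.00000000.00000000.00000000
Count leading 1s
Prefix: /8


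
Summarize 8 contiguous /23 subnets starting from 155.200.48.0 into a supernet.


Original prefix: /23
Number of subnets: 8 = 2^3
New prefix = 23 - 3 = 20
Supernet: 155.200.48.0/20


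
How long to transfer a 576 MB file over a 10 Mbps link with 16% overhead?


Effective throughput = 10 * (1 - 16/100) = 8.4 Mbps
File size in Mb = 576 * 8 = 4608 Mb
Time = 4608 / 8.4
Time = 548.5714 seconds


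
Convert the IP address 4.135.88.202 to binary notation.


4 = 00000100
135 = 10000111
88 = 01011000
202 = 11001010
Binary: 00000100.10000111.01011000.11001010


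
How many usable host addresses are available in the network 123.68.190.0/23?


Host bits = 32 - 23 = 9
Total addresses = 2^9 = 512
Usable = total - 2 (network and broadcast)
Usable hosts: 510


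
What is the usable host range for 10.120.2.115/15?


Network: 10.120.0.0
Broadcast: 10.121.255.255
First usable = network + 1
Last usable = broadcast - 1
Range: 10.120.0.1 to 10.121.255.254


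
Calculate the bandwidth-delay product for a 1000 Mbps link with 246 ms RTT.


BDP = bandwidth * RTT
= 1000 Mbps * 246 ms
= 1000 * 1e6 * 246 / 1000 bits
= 246000000 bits
= 30750000 bytes
= 30029.2969 KB
BDP = 246000000 bits (30750000 bytes)


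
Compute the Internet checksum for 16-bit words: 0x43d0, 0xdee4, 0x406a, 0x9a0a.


Sum all words (with carry folding):
+ 0x43d0 = 0x43d0
+ 0xdee4 = 0x22b5
+ 0x406a = 0x631f
+ 0x9a0a = 0xfd29
One's complement: ~0xfd29
Checksum = 0x02d6


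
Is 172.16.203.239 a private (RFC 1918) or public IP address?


RFC 1918 private ranges:
  10.0.0.0/8 (10.0.0.0 - 10.255.255.255)
  172.16.0.0/12 (172.16.0.0 - 172.31.255.255)
  192.168.0.0/16 (192.168.0.0 - 192.168.255.255)
Private (in 172.16.0.0/12)


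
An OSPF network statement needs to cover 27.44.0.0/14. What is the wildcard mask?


Subnet mask: 255.252.0.0
Wildcard = 255.255.255.255 - subnet mask
255 - 255 = 0
255 - 252 = 3
255 - 0 = 255
255 - 0 = 255
Wildcard: 0.3.255.255


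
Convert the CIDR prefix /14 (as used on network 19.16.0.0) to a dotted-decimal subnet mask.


/14 means 14 network bits, 18 host bits
Binary: 11111111111111000000000000000000
Mask: 255.252.0.0


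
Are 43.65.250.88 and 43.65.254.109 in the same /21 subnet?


Mask: 255.255.248.0
43.65.250.88 AND mask = 43.65.248.0
43.65.254.109 AND mask = 43.65.248.0
Yes, same subnet (43.65.248.0)


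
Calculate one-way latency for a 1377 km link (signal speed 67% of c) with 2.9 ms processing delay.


Speed = 0.67 * 3e5 km/s = 201000 km/s
Propagation delay = 1377 / 201000 = 0.0069 s = 6.8507 ms
Processing delay = 2.9 ms
Total one-way latency = 9.7507 ms


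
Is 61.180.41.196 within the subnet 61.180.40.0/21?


Subnet network: 61.180.40.0
Test IP AND mask: 61.180.40.0
Yes, 61.180.41.196 is in 61.180.40.0/21


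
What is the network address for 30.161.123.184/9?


IP:   00011110.10100001.01111011.10111000
Mask: 11111111.10000000.00000000.00000000
AND operation:
Net:  00011110.10000000.00000000.00000000
Network: 30.128.0.0/9


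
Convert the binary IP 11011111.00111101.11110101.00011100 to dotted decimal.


11011111 = 223
00111101 = 61
11110101 = 245
00011100 = 28
IP: 223.61.245.28


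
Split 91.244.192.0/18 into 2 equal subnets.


New prefix = 18 + 1 = 19
Each subnet has 8192 addresses
  91.244.192.0/19
  91.244.224.0/19
Subnets: 91.244.192.0/19, 91.244.224.0/19


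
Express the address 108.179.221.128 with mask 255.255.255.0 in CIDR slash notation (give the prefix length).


Binary: 11111111.11111111.11111111.00000000
Count leading 1s
Prefix: /24


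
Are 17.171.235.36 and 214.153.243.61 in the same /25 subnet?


Mask: 255.255.255.128
17.171.235.36 AND mask = 17.171.235.0
214.153.243.61 AND mask = 214.153.243.0
No, different subnets (17.171.235.0 vs 214.153.243.0)


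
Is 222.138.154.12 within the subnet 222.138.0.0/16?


Subnet network: 222.138.0.0
Test IP AND mask: 222.138.0.0
Yes, 222.138.154.12 is in 222.138.0.0/16


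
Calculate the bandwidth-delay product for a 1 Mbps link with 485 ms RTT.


BDP = bandwidth * RTT
= 1 Mbps * 485 ms
= 1 * 1e6 * 485 / 1000 bits
= 485000 bits
= 60625 bytes
= 59.2041 KB
BDP = 485000 bits (60625 bytes)


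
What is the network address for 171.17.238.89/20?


IP:   10101011.00010001.11101110.01011001
Mask: 11111111.11111111.11110000.00000000
AND operation:
Net:  10101011.00010001.11100000.00000000
Network: 171.17.224.0/20


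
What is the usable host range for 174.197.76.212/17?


Network: 174.197.0.0
Broadcast: 174.197.127.255
First usable = network + 1
Last usable = broadcast - 1
Range: 174.197.0.1 to 174.197.127.254


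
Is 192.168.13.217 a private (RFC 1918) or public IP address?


RFC 1918 private ranges:
  10.0.0.0/8 (10.0.0.0 - 10.255.255.255)
  172.16.0.0/12 (172.16.0.0 - 172.31.255.255)
  192.168.0.0/16 (192.168.0.0 - 192.168.255.255)
Private (in 192.168.0.0/16)


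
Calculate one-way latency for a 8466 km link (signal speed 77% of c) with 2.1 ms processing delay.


Speed = 0.77 * 3e5 km/s = 231000 km/s
Propagation delay = 8466 / 231000 = 0.0366 s = 36.6494 ms
Processing delay = 2.1 ms
Total one-way latency = 38.7494 ms


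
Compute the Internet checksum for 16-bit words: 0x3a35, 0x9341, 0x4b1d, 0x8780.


Sum all words (with carry folding):
+ 0x3a35 = 0x3a35
+ 0x9341 = 0xcd76
+ 0x4b1d = 0x1894
+ 0x8780 = 0xa014
One's complement: ~0xa014
Checksum = 0x5feb


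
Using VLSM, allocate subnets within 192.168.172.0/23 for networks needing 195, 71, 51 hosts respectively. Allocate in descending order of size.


195 hosts -> /24 (254 usable): 192.168.172.0/24
71 hosts -> /25 (126 usable): 192.168.173.0/25
51 hosts -> /26 (62 usable): 192.168.173.128/26
Allocation: 192.168.172.0/24 (195 hosts, 254 usable); 192.168.173.0/25 (71 hosts, 126 usable); 192.168.173.128/26 (51 hosts, 62 usable)


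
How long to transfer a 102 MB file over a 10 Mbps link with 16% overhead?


Effective throughput = 10 * (1 - 16/100) = 8.4 Mbps
File size in Mb = 102 * 8 = 816 Mb
Time = 816 / 8.4
Time = 97.1429 seconds


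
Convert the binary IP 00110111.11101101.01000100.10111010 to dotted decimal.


00110111 = 55
11101101 = 237
01000100 = 68
10111010 = 186
IP: 55.237.68.186


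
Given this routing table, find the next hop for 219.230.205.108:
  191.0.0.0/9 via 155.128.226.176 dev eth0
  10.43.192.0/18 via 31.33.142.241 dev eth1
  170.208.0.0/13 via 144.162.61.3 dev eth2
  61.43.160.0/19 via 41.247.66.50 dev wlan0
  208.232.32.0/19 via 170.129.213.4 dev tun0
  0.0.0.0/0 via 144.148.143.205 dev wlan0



Longest prefix match for 219.230.205.108:
  /9 191.0.0.0: no
  /18 10.43.192.0: no
  /13 170.208.0.0: no
  /19 61.43.160.0: no
  /19 208.232.32.0: no
  /0 0.0.0.0: MATCH
Selected: next-hop 144.148.143.205 via wlan0 (matched /0)


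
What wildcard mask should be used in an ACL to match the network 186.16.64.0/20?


Subnet mask: 255.255.240.0
Wildcard = 255.255.255.255 - subnet mask
255 - 255 = 0
255 - 255 = 0
255 - 240 = 15
255 - 0 = 255
Wildcard: 0.0.15.255


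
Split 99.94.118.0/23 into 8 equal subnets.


New prefix = 23 + 3 = 26
Each subnet has 64 addresses
  99.94.118.0/26
  99.94.118.64/26
  99.94.118.128/26
  99.94.118.192/26
  99.94.119.0/26
  99.94.119.64/26
  99.94.119.128/26
  99.94.119.192/26
Subnets: 99.94.118.0/26, 99.94.118.64/26, 99.94.118.128/26, 99.94.118.192/26, 99.94.119.0/26, 99.94.119.64/26, 99.94.119.128/26, 99.94.119.192/26


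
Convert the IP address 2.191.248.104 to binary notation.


2 = 00000010
191 = 10111111
248 = 11111000
104 = 01101000
Binary: 00000010.10111111.11111000.01101000


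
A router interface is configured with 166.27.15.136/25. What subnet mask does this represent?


/25 means 25 network bits, 7 host bits
Binary: 11111111111111111111111110000000
Mask: 255.255.255.128


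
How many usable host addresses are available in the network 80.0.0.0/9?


Host bits = 32 - 9 = 23
Total addresses = 2^23 = 8388608
Usable = total - 2 (network and broadcast)
Usable hosts: 8388606


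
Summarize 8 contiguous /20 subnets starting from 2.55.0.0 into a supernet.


Original prefix: /20
Number of subnets: 8 = 2^3
New prefix = 20 - 3 = 17
Supernet: 2.55.0.0/17


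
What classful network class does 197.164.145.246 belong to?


First octet: 197
Binary: 11000101
110xxxxx -> Class C (192-223)
Class C, default mask 255.255.255.0 (/24)


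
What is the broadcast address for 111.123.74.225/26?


Network: 111.123.74.192/26
Host bits = 6
Set all host bits to 1:
Broadcast: 111.123.74.255


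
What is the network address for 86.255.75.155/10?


IP:   01010110.11111111.01001011.10011011
Mask: 11111111.11000000.00000000.00000000
AND operation:
Net:  01010110.11000000.00000000.00000000
Network: 86.192.0.0/10


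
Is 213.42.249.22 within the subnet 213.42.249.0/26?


Subnet network: 213.42.249.0
Test IP AND mask: 213.42.249.0
Yes, 213.42.249.22 is in 213.42.249.0/26


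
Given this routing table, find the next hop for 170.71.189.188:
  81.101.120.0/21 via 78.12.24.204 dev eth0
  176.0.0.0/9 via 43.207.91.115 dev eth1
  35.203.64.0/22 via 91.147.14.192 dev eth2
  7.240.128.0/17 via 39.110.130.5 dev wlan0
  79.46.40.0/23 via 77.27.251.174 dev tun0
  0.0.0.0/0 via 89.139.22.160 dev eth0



Longest prefix match for 170.71.189.188:
  /21 81.101.120.0: no
  /9 176.0.0.0: no
  /22 35.203.64.0: no
  /17 7.240.128.0: no
  /23 79.46.40.0: no
  /0 0.0.0.0: MATCH
Selected: next-hop 89.139.22.160 via eth0 (matched /0)


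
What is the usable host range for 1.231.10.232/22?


Network: 1.231.8.0
Broadcast: 1.231.11.255
First usable = network + 1
Last usable = broadcast - 1
Range: 1.231.8.1 to 1.231.11.254


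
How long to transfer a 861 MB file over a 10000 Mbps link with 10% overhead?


Effective throughput = 10000 * (1 - 10/100) = 9000 Mbps
File size in Mb = 861 * 8 = 6888 Mb
Time = 6888 / 9000
Time = 0.7653 seconds


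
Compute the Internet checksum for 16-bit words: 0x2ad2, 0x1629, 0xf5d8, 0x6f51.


Sum all words (with carry folding):
+ 0x2ad2 = 0x2ad2
+ 0x1629 = 0x40fb
+ 0xf5d8 = 0x36d4
+ 0x6f51 = 0xa625
One's complement: ~0xa625
Checksum = 0x59da


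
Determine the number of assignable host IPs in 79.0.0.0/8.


Host bits = 32 - 8 = 24
Total addresses = 2^24 = 16777216
Usable = total - 2 (network and broadcast)
Usable hosts: 16777214


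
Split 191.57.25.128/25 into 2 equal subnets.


New prefix = 25 + 1 = 26
Each subnet has 64 addresses
  191.57.25.128/26
  191.57.25.192/26
Subnets: 191.57.25.128/26, 191.57.25.192/26


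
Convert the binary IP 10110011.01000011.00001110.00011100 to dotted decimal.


10110011 = 179
01000011 = 67
00001110 = 14
00011100 = 28
IP: 179.67.14.28


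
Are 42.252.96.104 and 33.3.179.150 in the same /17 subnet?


Mask: 255.255.128.0
42.252.96.104 AND mask = 42.252.0.0
33.3.179.150 AND mask = 33.3.128.0
No, different subnets (42.252.0.0 vs 33.3.128.0)


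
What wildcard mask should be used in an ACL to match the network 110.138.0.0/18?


Subnet mask: 255.255.192.0
Wildcard = 255.255.255.255 - subnet mask
255 - 255 = 0
255 - 255 = 0
255 - 192 = 63
255 - 0 = 255
Wildcard: 0.0.63.255


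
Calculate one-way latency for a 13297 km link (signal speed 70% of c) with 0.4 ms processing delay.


Speed = 0.7 * 3e5 km/s = 210000 km/s
Propagation delay = 13297 / 210000 = 0.0633 s = 63.319 ms
Processing delay = 0.4 ms
Total one-way latency = 63.719 ms


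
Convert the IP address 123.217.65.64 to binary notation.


123 = 01111011
217 = 11011001
65 = 01000001
64 = 01000000
Binary: 01111011.11011001.01000001.01000000


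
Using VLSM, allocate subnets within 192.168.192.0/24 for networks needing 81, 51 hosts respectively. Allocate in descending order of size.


81 hosts -> /25 (126 usable): 192.168.192.0/25
51 hosts -> /26 (62 usable): 192.168.192.128/26
Allocation: 192.168.192.0/25 (81 hosts, 126 usable); 192.168.192.128/26 (51 hosts, 62 usable)


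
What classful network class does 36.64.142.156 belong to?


First octet: 36
Binary: 00100100
0xxxxxxx -> Class A (1-126)
Class A, default mask 255.0.0.0 (/8)


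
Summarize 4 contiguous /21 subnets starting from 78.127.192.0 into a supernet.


Original prefix: /21
Number of subnets: 4 = 2^2
New prefix = 21 - 2 = 19
Supernet: 78.127.192.0/19


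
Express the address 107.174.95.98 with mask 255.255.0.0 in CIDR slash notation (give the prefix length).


Binary: 11111111.11111111.00000000.00000000
Count leading 1s
Prefix: /16


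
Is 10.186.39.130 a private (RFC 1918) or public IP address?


RFC 1918 private ranges:
  10.0.0.0/8 (10.0.0.0 - 10.255.255.255)
  172.16.0.0/12 (172.16.0.0 - 172.31.255.255)
  192.168.0.0/16 (192.168.0.0 - 192.168.255.255)
Private (in 10.0.0.0/8)


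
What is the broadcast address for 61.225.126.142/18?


Network: 61.225.64.0/18
Host bits = 14
Set all host bits to 1:
Broadcast: 61.225.127.255


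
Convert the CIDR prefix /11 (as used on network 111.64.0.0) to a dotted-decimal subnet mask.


/11 means 11 network bits, 21 host bits
Binary: 11111111111000000000000000000000
Mask: 255.224.0.0


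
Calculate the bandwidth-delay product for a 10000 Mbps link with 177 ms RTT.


BDP = bandwidth * RTT
= 10000 Mbps * 177 ms
= 10000 * 1e6 * 177 / 1000 bits
= 1770000000 bits
= 221250000 bytes
= 216064.4531 KB
BDP = 1770000000 bits (221250000 bytes)


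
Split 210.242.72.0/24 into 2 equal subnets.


New prefix = 24 + 1 = 25
Each subnet has 128 addresses
  210.242.72.0/25
  210.242.72.128/25
Subnets: 210.242.72.0/25, 210.242.72.128/25


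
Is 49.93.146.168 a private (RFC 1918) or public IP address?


RFC 1918 private ranges:
  10.0.0.0/8 (10.0.0.0 - 10.255.255.255)
  172.16.0.0/12 (172.16.0.0 - 172.31.255.255)
  192.168.0.0/16 (192.168.0.0 - 192.168.255.255)
Public (not in any RFC 1918 range)


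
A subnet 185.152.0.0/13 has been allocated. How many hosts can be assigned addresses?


Host bits = 32 - 13 = 19
Total addresses = 2^19 = 524288
Usable = total - 2 (network and broadcast)
Usable hosts: 524286


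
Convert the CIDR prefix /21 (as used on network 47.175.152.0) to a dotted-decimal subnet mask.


/21 means 21 network bits, 11 host bits
Binary: 11111111111111111111100000000000
Mask: 255.255.248.0


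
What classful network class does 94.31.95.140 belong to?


First octet: 94
Binary: 01011110
0xxxxxxx -> Class A (1-126)
Class A, default mask 255.0.0.0 (/8)


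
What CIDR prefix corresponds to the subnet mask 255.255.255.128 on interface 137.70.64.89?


Binary: 11111111.11111111.11111111.10000000
Count leading 1s
Prefix: /25


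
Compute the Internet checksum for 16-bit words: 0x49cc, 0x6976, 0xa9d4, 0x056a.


Sum all words (with carry folding):
+ 0x49cc = 0x49cc
+ 0x6976 = 0xb342
+ 0xa9d4 = 0x5d17
+ 0x056a = 0x6281
One's complement: ~0x6281
Checksum = 0x9d7e


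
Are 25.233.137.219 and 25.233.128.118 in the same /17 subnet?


Mask: 255.255.128.0
25.233.137.219 AND mask = 25.233.128.0
25.233.128.118 AND mask = 25.233.128.0
Yes, same subnet (25.233.128.0)


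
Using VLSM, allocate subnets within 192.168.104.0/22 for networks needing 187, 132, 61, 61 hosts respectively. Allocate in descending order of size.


187 hosts -> /24 (254 usable): 192.168.104.0/24
132 hosts -> /24 (254 usable): 192.168.105.0/24
61 hosts -> /26 (62 usable): 192.168.106.0/26
61 hosts -> /26 (62 usable): 192.168.106.64/26
Allocation: 192.168.104.0/24 (187 hosts, 254 usable); 192.168.105.0/24 (132 hosts, 254 usable); 192.168.106.0/26 (61 hosts, 62 usable); 192.168.106.64/26 (61 hosts, 62 usable)


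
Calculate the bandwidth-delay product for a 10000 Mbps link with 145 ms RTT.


BDP = bandwidth * RTT
= 10000 Mbps * 145 ms
= 10000 * 1e6 * 145 / 1000 bits
= 1450000000 bits
= 181250000 bytes
= 177001.9531 KB
BDP = 1450000000 bits (181250000 bytes)


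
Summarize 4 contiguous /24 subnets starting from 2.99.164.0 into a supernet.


Original prefix: /24
Number of subnets: 4 = 2^2
New prefix = 24 - 2 = 22
Supernet: 2.99.164.0/22


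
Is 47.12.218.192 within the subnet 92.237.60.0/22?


Subnet network: 92.237.60.0
Test IP AND mask: 47.12.216.0
No, 47.12.218.192 is not in 92.237.60.0/22


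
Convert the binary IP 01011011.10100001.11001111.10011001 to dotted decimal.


01011011 = 91
10100001 = 161
11001111 = 207
10011001 = 153
IP: 91.161.207.153


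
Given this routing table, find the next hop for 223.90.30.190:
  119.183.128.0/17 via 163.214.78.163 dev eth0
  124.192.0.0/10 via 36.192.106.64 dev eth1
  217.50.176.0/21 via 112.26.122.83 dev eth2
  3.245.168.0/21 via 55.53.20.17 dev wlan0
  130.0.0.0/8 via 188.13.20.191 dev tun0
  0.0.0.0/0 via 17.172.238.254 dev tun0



Longest prefix match for 223.90.30.190:
  /17 119.183.128.0: no
  /10 124.192.0.0: no
  /21 217.50.176.0: no
  /21 3.245.168.0: no
  /8 130.0.0.0: no
  /0 0.0.0.0: MATCH
Selected: next-hop 17.172.238.254 via tun0 (matched /0)


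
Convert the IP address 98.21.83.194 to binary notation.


98 = 01100010
21 = 00010101
83 = 01010011
194 = 11000010
Binary: 01100010.00010101.01010011.11000010


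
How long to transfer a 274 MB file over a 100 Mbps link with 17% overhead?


Effective throughput = 100 * (1 - 17/100) = 83 Mbps
File size in Mb = 274 * 8 = 2192 Mb
Time = 2192 / 83
Time = 26.4096 seconds


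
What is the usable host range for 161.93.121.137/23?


Network: 161.93.120.0
Broadcast: 161.93.121.255
First usable = network + 1
Last usable = broadcast - 1
Range: 161.93.120.1 to 161.93.121.254


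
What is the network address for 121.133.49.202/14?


IP:   01111001.10000101.00110001.11001010
Mask: 11111111.11111100.00000000.00000000
AND operation:
Net:  01111001.10000100.00000000.00000000
Network: 121.132.0.0/14


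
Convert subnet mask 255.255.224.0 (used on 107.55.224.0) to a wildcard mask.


Subnet mask: 255.255.224.0
Wildcard = 255.255.255.255 - subnet mask
255 - 255 = 0
255 - 255 = 0
255 - 224 = 31
255 - 0 = 255
Wildcard: 0.0.31.255


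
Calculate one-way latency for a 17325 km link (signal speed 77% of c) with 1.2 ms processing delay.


Speed = 0.77 * 3e5 km/s = 231000 km/s
Propagation delay = 17325 / 231000 = 0.075 s = 75 ms
Processing delay = 1.2 ms
Total one-way latency = 76.2 ms


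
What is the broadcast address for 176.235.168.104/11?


Network: 176.224.0.0/11
Host bits = 21
Set all host bits to 1:
Broadcast: 176.255.255.255


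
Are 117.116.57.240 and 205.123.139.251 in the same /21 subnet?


Mask: 255.255.248.0
117.116.57.240 AND mask = 117.116.56.0
205.123.139.251 AND mask = 205.123.136.0
No, different subnets (117.116.56.0 vs 205.123.136.0)


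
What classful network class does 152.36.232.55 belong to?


First octet: 152
Binary: 10011000
10xxxxxx -> Class B (128-191)
Class B, default mask 255.255.0.0 (/16)


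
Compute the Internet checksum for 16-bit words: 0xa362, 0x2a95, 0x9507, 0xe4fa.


Sum all words (with carry folding):
+ 0xa362 = 0xa362
+ 0x2a95 = 0xcdf7
+ 0x9507 = 0x62ff
+ 0xe4fa = 0x47fa
One's complement: ~0x47fa
Checksum = 0xb805


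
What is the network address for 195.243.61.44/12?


IP:   11000011.11110011.00111101.00101100
Mask: 11111111.11110000.00000000.00000000
AND operation:
Net:  11000011.11110000.00000000.00000000
Network: 195.240.0.0/12


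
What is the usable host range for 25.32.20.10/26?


Network: 25.32.20.0
Broadcast: 25.32.20.63
First usable = network + 1
Last usable = broadcast - 1
Range: 25.32.20.1 to 25.32.20.62


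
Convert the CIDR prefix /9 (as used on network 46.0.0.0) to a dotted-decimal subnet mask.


/9 means 9 network bits, 23 host bits
Binary: 11111111100000000000000000000000
Mask: 255.128.0.0


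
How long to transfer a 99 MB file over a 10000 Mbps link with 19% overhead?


Effective throughput = 10000 * (1 - 19/100) = 8100.0 Mbps
File size in Mb = 99 * 8 = 792 Mb
Time = 792 / 8100.0
Time = 0.0978 seconds


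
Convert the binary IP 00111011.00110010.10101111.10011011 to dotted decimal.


00111011 = 59
00110010 = 50
10101111 = 175
10011011 = 155
IP: 59.50.175.155


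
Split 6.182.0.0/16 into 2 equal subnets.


New prefix = 16 + 1 = 17
Each subnet has 32768 addresses
  6.182.0.0/17
  6.182.128.0/17
Subnets: 6.182.0.0/17, 6.182.128.0/17


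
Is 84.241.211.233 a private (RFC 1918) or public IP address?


RFC 1918 private ranges:
  10.0.0.0/8 (10.0.0.0 - 10.255.255.255)
  172.16.0.0/12 (172.16.0.0 - 172.31.255.255)
  192.168.0.0/16 (192.168.0.0 - 192.168.255.255)
Public (not in any RFC 1918 range)


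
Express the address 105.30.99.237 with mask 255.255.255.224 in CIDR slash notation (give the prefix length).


Binary: 11111111.11111111.11111111.11100000
Count leading 1s
Prefix: /27


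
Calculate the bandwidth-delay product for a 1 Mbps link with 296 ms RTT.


BDP = bandwidth * RTT
= 1 Mbps * 296 ms
= 1 * 1e6 * 296 / 1000 bits
= 296000 bits
= 37000 bytes
= 36.1328 KB
BDP = 296000 bits (37000 bytes)


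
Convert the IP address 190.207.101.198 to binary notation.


190 = 10111110
207 = 11001111
101 = 01100101
198 = 11000110
Binary: 10111110.11001111.01100101.11000110


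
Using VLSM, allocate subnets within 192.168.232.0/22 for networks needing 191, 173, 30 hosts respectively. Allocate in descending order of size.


191 hosts -> /24 (254 usable): 192.168.232.0/24
173 hosts -> /24 (254 usable): 192.168.233.0/24
30 hosts -> /27 (30 usable): 192.168.234.0/27
Allocation: 192.168.232.0/24 (191 hosts, 254 usable); 192.168.233.0/24 (173 hosts, 254 usable); 192.168.234.0/27 (30 hosts, 30 usable)


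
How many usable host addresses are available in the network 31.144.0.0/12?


Host bits = 32 - 12 = 20
Total addresses = 2^20 = 1048576
Usable = total - 2 (network and broadcast)
Usable hosts: 1048574


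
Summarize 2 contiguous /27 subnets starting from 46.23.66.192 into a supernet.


Original prefix: /27
Number of subnets: 2 = 2^1
New prefix = 27 - 1 = 26
Supernet: 46.23.66.192/26


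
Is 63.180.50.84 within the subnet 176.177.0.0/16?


Subnet network: 176.177.0.0
Test IP AND mask: 63.180.0.0
No, 63.180.50.84 is not in 176.177.0.0/16


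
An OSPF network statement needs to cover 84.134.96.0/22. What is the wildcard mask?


Subnet mask: 255.255.252.0
Wildcard = 255.255.255.255 - subnet mask
255 - 255 = 0
255 - 255 = 0
255 - 252 = 3
255 - 0 = 255
Wildcard: 0.0.3.255


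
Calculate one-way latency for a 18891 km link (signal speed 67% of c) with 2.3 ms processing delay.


Speed = 0.67 * 3e5 km/s = 201000 km/s
Propagation delay = 18891 / 201000 = 0.094 s = 93.9851 ms
Processing delay = 2.3 ms
Total one-way latency = 96.2851 ms


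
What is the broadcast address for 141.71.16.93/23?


Network: 141.71.16.0/23
Host bits = 9
Set all host bits to 1:
Broadcast: 141.71.17.255


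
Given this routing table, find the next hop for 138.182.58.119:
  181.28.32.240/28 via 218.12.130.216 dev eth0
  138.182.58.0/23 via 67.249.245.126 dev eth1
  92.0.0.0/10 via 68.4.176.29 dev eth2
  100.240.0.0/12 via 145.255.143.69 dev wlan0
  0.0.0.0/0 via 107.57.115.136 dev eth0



Longest prefix match for 138.182.58.119:
  /28 181.28.32.240: no
  /23 138.182.58.0: MATCH
  /10 92.0.0.0: no
  /12 100.240.0.0: no
  /0 0.0.0.0: MATCH
Selected: next-hop 67.249.245.126 via eth1 (matched /23)


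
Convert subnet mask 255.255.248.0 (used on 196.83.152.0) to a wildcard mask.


Subnet mask: 255.255.248.0
Wildcard = 255.255.255.255 - subnet mask
255 - 255 = 0
255 - 255 = 0
255 - 248 = 7
255 - 0 = 255
Wildcard: 0.0.7.255


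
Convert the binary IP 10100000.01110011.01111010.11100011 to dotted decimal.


10100000 = 160
01110011 = 115
01111010 = 122
11100011 = 227
IP: 160.115.122.227


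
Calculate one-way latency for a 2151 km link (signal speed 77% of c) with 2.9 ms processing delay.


Speed = 0.77 * 3e5 km/s = 231000 km/s
Propagation delay = 2151 / 231000 = 0.0093 s = 9.3117 ms
Processing delay = 2.9 ms
Total one-way latency = 12.2117 ms


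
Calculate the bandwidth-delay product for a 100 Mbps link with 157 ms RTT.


BDP = bandwidth * RTT
= 100 Mbps * 157 ms
= 100 * 1e6 * 157 / 1000 bits
= 15700000 bits
= 1962500 bytes
= 1916.5039 KB
BDP = 15700000 bits (1962500 bytes)


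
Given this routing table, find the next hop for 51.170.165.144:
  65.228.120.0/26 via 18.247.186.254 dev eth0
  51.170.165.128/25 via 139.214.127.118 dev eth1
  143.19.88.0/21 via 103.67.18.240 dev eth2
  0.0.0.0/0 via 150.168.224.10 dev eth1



Longest prefix match for 51.170.165.144:
  /26 65.228.120.0: no
  /25 51.170.165.128: MATCH
  /21 143.19.88.0: no
  /0 0.0.0.0: MATCH
Selected: next-hop 139.214.127.118 via eth1 (matched /25)


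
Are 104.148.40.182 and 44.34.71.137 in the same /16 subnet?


Mask: 255.255.0.0
104.148.40.182 AND mask = 104.148.0.0
44.34.71.137 AND mask = 44.34.0.0
No, different subnets (104.148.0.0 vs 44.34.0.0)


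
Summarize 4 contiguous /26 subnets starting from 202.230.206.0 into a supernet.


Original prefix: /26
Number of subnets: 4 = 2^2
New prefix = 26 - 2 = 24
Supernet: 202.230.206.0/24


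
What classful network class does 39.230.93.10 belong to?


First octet: 39
Binary: 00100111
0xxxxxxx -> Class A (1-126)
Class A, default mask 255.0.0.0 (/8)


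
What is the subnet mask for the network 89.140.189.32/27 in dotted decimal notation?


/27 means 27 network bits, 5 host bits
Binary: 11111111111111111111111111100000
Mask: 255.255.255.224


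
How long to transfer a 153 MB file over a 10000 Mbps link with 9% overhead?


Effective throughput = 10000 * (1 - 9/100) = 9100 Mbps
File size in Mb = 153 * 8 = 1224 Mb
Time = 1224 / 9100
Time = 0.1345 seconds


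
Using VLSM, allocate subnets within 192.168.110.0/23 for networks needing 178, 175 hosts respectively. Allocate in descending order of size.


178 hosts -> /24 (254 usable): 192.168.110.0/24
175 hosts -> /24 (254 usable): 192.168.111.0/24
Allocation: 192.168.110.0/24 (178 hosts, 254 usable); 192.168.111.0/24 (175 hosts, 254 usable)


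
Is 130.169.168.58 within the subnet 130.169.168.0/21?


Subnet network: 130.169.168.0
Test IP AND mask: 130.169.168.0
Yes, 130.169.168.58 is in 130.169.168.0/21


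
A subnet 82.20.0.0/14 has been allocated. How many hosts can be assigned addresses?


Host bits = 32 - 14 = 18
Total addresses = 2^18 = 262144
Usable = total - 2 (network and broadcast)
Usable hosts: 262142


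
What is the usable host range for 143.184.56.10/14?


Network: 143.184.0.0
Broadcast: 143.187.255.255
First usable = network + 1
Last usable = broadcast - 1
Range: 143.184.0.1 to 143.187.255.254


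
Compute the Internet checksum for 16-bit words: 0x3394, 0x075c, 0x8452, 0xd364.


Sum all words (with carry folding):
+ 0x3394 = 0x3394
+ 0x075c = 0x3af0
+ 0x8452 = 0xbf42
+ 0xd364 = 0x92a7
One's complement: ~0x92a7
Checksum = 0x6d58


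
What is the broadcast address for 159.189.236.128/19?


Network: 159.189.224.0/19
Host bits = 13
Set all host bits to 1:
Broadcast: 159.189.255.255


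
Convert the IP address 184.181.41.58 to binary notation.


184 = 10111000
181 = 10110101
41 = 00101001
58 = 00111010
Binary: 10111000.10110101.00101001.00111010


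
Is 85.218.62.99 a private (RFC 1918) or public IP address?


RFC 1918 private ranges:
  10.0.0.0/8 (10.0.0.0 - 10.255.255.255)
  172.16.0.0/12 (172.16.0.0 - 172.31.255.255)
  192.168.0.0/16 (192.168.0.0 - 192.168.255.255)
Public (not in any RFC 1918 range)


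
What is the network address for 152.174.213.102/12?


IP:   10011000.10101110.11010101.01100110
Mask: 11111111.11110000.00000000.00000000
AND operation:
Net:  10011000.10100000.00000000.00000000
Network: 152.160.0.0/12


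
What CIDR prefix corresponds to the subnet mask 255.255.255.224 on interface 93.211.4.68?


Binary: 11111111.11111111.11111111.11100000
Count leading 1s
Prefix: /27


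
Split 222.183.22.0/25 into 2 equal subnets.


New prefix = 25 + 1 = 26
Each subnet has 64 addresses
  222.183.22.0/26
  222.183.22.64/26
Subnets: 222.183.22.0/26, 222.183.22.64/26


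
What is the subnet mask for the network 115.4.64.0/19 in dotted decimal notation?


/19 means 19 network bits, 13 host bits
Binary: 11111111111111111110000000000000
Mask: 255.255.224.0


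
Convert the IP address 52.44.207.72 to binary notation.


52 = 00110100
44 = 00101100
207 = 11001111
72 = 01001000
Binary: 00110100.00101100.11001111.01001000


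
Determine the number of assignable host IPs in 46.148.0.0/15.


Host bits = 32 - 15 = 17
Total addresses = 2^17 = 131072
Usable = total - 2 (network and broadcast)
Usable hosts: 131070


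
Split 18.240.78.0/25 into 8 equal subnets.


New prefix = 25 + 3 = 28
Each subnet has 16 addresses
  18.240.78.0/28
  18.240.78.16/28
  18.240.78.32/28
  18.240.78.48/28
  18.240.78.64/28
  18.240.78.80/28
  18.240.78.96/28
  18.240.78.112/28
Subnets: 18.240.78.0/28, 18.240.78.16/28, 18.240.78.32/28, 18.240.78.48/28, 18.240.78.64/28, 18.240.78.80/28, 18.240.78.96/28, 18.240.78.112/28


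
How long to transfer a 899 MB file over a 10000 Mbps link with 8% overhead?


Effective throughput = 10000 * (1 - 8/100) = 9200 Mbps
File size in Mb = 899 * 8 = 7192 Mb
Time = 7192 / 9200
Time = 0.7817 seconds


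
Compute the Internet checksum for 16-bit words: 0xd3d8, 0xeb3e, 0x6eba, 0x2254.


Sum all words (with carry folding):
+ 0xd3d8 = 0xd3d8
+ 0xeb3e = 0xbf17
+ 0x6eba = 0x2dd2
+ 0x2254 = 0x5026
One's complement: ~0x5026
Checksum = 0xafd9


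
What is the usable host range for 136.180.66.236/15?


Network: 136.180.0.0
Broadcast: 136.181.255.255
First usable = network + 1
Last usable = broadcast - 1
Range: 136.180.0.1 to 136.181.255.254


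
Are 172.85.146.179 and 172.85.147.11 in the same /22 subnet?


Mask: 255.255.252.0
172.85.146.179 AND mask = 172.85.144.0
172.85.147.11 AND mask = 172.85.144.0
Yes, same subnet (172.85.144.0)


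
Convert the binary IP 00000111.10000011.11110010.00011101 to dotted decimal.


00000111 = 7
10000011 = 131
11110010 = 242
00011101 = 29
IP: 7.131.242.29


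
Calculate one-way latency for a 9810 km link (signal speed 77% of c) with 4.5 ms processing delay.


Speed = 0.77 * 3e5 km/s = 231000 km/s
Propagation delay = 9810 / 231000 = 0.0425 s = 42.4675 ms
Processing delay = 4.5 ms
Total one-way latency = 46.9675 ms


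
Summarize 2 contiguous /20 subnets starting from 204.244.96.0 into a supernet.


Original prefix: /20
Number of subnets: 2 = 2^1
New prefix = 20 - 1 = 19
Supernet: 204.244.96.0/19


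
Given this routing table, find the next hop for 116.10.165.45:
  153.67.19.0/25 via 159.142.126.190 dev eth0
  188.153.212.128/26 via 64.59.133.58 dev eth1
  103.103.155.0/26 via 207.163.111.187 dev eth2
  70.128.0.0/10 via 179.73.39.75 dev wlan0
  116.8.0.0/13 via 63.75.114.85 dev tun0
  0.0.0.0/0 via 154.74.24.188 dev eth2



Longest prefix match for 116.10.165.45:
  /25 153.67.19.0: no
  /26 188.153.212.128: no
  /26 103.103.155.0: no
  /10 70.128.0.0: no
  /13 116.8.0.0: MATCH
  /0 0.0.0.0: MATCH
Selected: next-hop 63.75.114.85 via tun0 (matched /13)


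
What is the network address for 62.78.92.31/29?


IP:   00111110.01001110.01011100.00011111
Mask: 11111111.11111111.11111111.11111000
AND operation:
Net:  00111110.01001110.01011100.00011000
Network: 62.78.92.24/29


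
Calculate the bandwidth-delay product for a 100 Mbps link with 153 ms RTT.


BDP = bandwidth * RTT
= 100 Mbps * 153 ms
= 100 * 1e6 * 153 / 1000 bits
= 15300000 bits
= 1912500 bytes
= 1867.6758 KB
BDP = 15300000 bits (1912500 bytes)


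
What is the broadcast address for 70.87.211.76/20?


Network: 70.87.208.0/20
Host bits = 12
Set all host bits to 1:
Broadcast: 70.87.223.255


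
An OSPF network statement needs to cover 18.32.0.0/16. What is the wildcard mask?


Subnet mask: 255.255.0.0
Wildcard = 255.255.255.255 - subnet mask
255 - 255 = 0
255 - 255 = 0
255 - 0 = 255
255 - 0 = 255
Wildcard: 0.0.255.255


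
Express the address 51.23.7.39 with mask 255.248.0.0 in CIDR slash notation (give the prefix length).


Binary: 11111111.11111000.00000000.00000000
Count leading 1s
Prefix: /13


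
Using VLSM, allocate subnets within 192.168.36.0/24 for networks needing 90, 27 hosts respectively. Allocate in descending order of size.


90 hosts -> /25 (126 usable): 192.168.36.0/25
27 hosts -> /27 (30 usable): 192.168.36.128/27
Allocation: 192.168.36.0/25 (90 hosts, 126 usable); 192.168.36.128/27 (27 hosts, 30 usable)


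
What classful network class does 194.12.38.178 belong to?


First octet: 194
Binary: 11000010
110xxxxx -> Class C (192-223)
Class C, default mask 255.255.255.0 (/24)


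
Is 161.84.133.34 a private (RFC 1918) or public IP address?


RFC 1918 private ranges:
  10.0.0.0/8 (10.0.0.0 - 10.255.255.255)
  172.16.0.0/12 (172.16.0.0 - 172.31.255.255)
  192.168.0.0/16 (192.168.0.0 - 192.168.255.255)
Public (not in any RFC 1918 range)


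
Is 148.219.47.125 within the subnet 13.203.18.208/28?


Subnet network: 13.203.18.208
Test IP AND mask: 148.219.47.112
No, 148.219.47.125 is not in 13.203.18.208/28


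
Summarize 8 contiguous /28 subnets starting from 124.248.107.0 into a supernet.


Original prefix: /28
Number of subnets: 8 = 2^3
New prefix = 28 - 3 = 25
Supernet: 124.248.107.0/25


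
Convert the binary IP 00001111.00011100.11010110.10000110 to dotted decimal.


00001111 = 15
00011100 = 28
11010110 = 214
10000110 = 134
IP: 15.28.214.134


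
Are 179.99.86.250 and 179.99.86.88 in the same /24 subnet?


Mask: 255.255.255.0
179.99.86.250 AND mask = 179.99.86.0
179.99.86.88 AND mask = 179.99.86.0
Yes, same subnet (179.99.86.0)
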